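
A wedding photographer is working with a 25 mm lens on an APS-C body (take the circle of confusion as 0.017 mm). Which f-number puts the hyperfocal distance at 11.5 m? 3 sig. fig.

f/3.20

Rearrange H = f²/(N·c) + f for N: N = f² / ((H − f)·c).
N = 25² / ((11500 − 25) × 0.017) = 625 / 195.1 ≈ 3.20.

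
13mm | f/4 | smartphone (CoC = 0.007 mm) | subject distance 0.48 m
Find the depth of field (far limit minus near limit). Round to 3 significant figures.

74.7 mm

Hyperfocal distance H = f²/(N·c) + f = 13²/(4 × 0.007) + 13 = 169/0.028 + 13 ≈ 6048.7 mm ≈ 6.049 m.
Near limit Dn = s·(H − f)/(H + s − 2f) = 480 × (6048.7 − 13) / (6048.7 + 480 − 2 × 13) = 480 × 6035.7 / 6502.7 ≈ 445.528 mm.
Far limit Df = s·(H − f)/(H − s) = 480 × (6048.7 − 13) / (6048.7 − 480) = 480 × 6035.7 / 5568.7 ≈ 520.253 mm.
Depth of field = Df − Dn = 520.253 − 445.528 ≈ 74.725 mm.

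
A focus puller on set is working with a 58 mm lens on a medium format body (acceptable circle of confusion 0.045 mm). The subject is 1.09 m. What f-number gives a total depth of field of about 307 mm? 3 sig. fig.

f/10

Write h = H − f = f²/(N·c). The thin-lens limits are Dn = s·h/(h + (s−f)) and Df = s·h/(h − (s−f)), so DoF = Df − Dn = 2·s·(s−f)·h / (h² − (s−f)²).
That is a quadratic in h: DoF·h² − 2·s·(s−f)·h − DoF·(s−f)² = 0 ⇒ h = (s−f)·(s + √(s² + DoF²)) / DoF = 1032 × (1090 + √(1090² + 307²)) / 307 = 1032 × (1090 + 1132.41) / 307 ≈ 7470.8 mm.
Then N = f²/(c·h) = 58² / (0.045 × 7470.8) = 3364 / 336.18 ≈ 10.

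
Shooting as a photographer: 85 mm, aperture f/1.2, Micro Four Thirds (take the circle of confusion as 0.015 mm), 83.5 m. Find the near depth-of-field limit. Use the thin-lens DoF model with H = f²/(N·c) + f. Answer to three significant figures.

Hyperfocal distance H = f²/(N·c) + f = 85²/(1.2 × 0.015) + 85 = 7225/0.018 + 85 ≈ 401473.9 mm ≈ 401.5 m.
Near limit Dn = s·(H − f)/(H + s − 2f) = 83500 × (401473.9 − 85) / (401473.9 + 83500 − 2 × 85) = 83500 × 401388.9 / 484803.9 ≈ 69133 mm ≈ 69.1 m.

69.1 m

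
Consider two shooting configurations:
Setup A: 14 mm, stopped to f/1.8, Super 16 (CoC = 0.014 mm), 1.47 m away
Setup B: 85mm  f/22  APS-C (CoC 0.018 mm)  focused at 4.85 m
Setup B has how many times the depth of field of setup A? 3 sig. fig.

4.77

Setup A: H = 14²/(1.8×0.014) + 14 ≈ 7791.8 mm; DoF = Df − Dn = 1808.56 − 1238.21 ≈ 570.35 mm.
Setup B: H = 85²/(22×0.018) + 85 ≈ 18329.9 mm; DoF = Df − Dn = 6564.4 − 3845.6 ≈ 2718.8 mm.
Ratio = 2718.8 / 570.35 ≈ 4.77.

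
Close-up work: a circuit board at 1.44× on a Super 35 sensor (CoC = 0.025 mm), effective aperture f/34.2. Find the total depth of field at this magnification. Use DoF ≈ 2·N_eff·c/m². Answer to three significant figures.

At magnification m, DoF ≈ 2·N_eff·c/m² = 2 × 34.2 × 0.025 / 1.44² = 1.71 / 2.074 ≈ 0.825 mm.

0.825 mm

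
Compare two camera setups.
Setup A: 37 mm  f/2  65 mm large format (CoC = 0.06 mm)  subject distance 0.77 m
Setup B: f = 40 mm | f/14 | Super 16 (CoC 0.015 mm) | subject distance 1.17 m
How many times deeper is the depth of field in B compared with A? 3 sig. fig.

Setup A: H = 37²/(2×0.06) + 37 ≈ 11445.3 mm; DoF = Df − Dn = 822.870 − 723.513 ≈ 99.357 mm.
Setup B: H = 40²/(14×0.015) + 40 ≈ 7659.0 mm; DoF = Df − Dn = 1373.74 − 1018.89 ≈ 354.85 mm.
Ratio = 354.85 / 99.357 ≈ 3.57.

3.57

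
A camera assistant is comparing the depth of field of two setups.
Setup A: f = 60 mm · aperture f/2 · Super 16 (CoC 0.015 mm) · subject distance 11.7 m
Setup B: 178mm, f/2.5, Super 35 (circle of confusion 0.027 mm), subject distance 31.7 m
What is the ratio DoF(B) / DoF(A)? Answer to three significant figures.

Setup A: H = 60²/(2×0.015) + 60 ≈ 120060.0 mm; DoF = Df − Dn = 12956.8 − 10665.5 ≈ 2291.3 mm.
Setup B: H = 178²/(2.5×0.027) + 178 ≈ 469570.6 mm; DoF = Df − Dn = 33982.1 − 29705.2 ≈ 4276.9 mm.
Ratio = 4276.9 / 2291.3 ≈ 1.87.

1.87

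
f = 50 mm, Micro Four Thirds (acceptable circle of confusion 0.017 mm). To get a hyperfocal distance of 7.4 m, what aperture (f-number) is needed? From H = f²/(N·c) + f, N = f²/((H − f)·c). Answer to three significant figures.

f/20

Rearrange H = f²/(N·c) + f for N: N = f² / ((H − f)·c).
N = 50² / ((7400 − 50) × 0.017) = 2500 / 125.0 ≈ 20.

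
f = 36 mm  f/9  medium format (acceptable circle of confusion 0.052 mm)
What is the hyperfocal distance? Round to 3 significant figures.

2.81 m

Hyperfocal distance H = f²/(N·c) + f = 36²/(9 × 0.052) + 36 = 1296/0.468 + 36 ≈ 2805.2 mm ≈ 2.81 m.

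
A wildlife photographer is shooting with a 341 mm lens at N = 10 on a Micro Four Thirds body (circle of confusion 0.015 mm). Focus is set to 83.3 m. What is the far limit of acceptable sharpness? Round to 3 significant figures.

93.3 m

Hyperfocal distance H = f²/(N·c) + f = 341²/(10 × 0.015) + 341 = 116281/0.15 + 341 ≈ 775547.7 mm ≈ 775.5 m.
Far limit Df = s·(H − f)/(H − s) = 83300 × (775547.7 − 341) / (775547.7 − 83300) = 83300 × 775206.7 / 692247.7 ≈ 93283 mm ≈ 93.3 m.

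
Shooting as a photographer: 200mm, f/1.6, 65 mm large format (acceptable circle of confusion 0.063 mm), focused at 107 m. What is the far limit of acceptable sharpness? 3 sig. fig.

Hyperfocal distance H = f²/(N·c) + f = 200²/(1.6 × 0.063) + 200 = 40000/0.1008 + 200 ≈ 397025.4 mm ≈ 397.0 m.
Far limit Df = s·(H − f)/(H − s) = 107000 × (397025.4 − 200) / (397025.4 − 107000) = 107000 × 396825.4 / 290025.4 ≈ 146402 mm ≈ 146 m.

146 m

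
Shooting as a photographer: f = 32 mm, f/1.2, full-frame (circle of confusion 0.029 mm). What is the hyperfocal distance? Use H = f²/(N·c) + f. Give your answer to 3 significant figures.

29.5 m

Hyperfocal distance H = f²/(N·c) + f = 32²/(1.2 × 0.029) + 32 = 1024/0.0348 + 32 ≈ 29457.3 mm ≈ 29.5 m.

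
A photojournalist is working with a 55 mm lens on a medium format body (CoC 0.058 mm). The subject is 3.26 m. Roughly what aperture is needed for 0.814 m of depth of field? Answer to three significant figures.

Write h = H − f = f²/(N·c). The thin-lens limits are Dn = s·h/(h + (s−f)) and Df = s·h/(h − (s−f)), so DoF = Df − Dn = 2·s·(s−f)·h / (h² − (s−f)²).
That is a quadratic in h: DoF·h² − 2·s·(s−f)·h − DoF·(s−f)² = 0 ⇒ h = (s−f)·(s + √(s² + DoF²)) / DoF = 3205 × (3260 + √(3260² + 814²)) / 814 = 3205 × (3260 + 3360.09) / 814 ≈ 26066 mm.
Then N = f²/(c·h) = 55² / (0.058 × 26066) = 3025 / 1511.8 ≈ 2.00.

f/2.00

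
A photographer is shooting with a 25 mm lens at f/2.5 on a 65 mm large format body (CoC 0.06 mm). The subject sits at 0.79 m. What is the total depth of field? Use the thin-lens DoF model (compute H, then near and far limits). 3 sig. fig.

300 mm

Hyperfocal distance H = f²/(N·c) + f = 25²/(2.5 × 0.06) + 25 = 625/0.15 + 25 ≈ 4191.7 mm ≈ 4.192 m.
Near limit Dn = s·(H − f)/(H + s − 2f) = 790 × (4191.7 − 25) / (4191.7 + 790 − 2 × 25) = 790 × 4166.7 / 4931.7 ≈ 667.46 mm.
Far limit Df = s·(H − f)/(H − s) = 790 × (4191.7 − 25) / (4191.7 − 790) = 790 × 4166.7 / 3401.7 ≈ 967.66 mm.
Depth of field = Df − Dn = 967.66 − 667.46 ≈ 300.20 mm.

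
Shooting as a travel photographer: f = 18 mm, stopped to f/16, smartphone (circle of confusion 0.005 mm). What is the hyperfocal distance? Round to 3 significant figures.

4.07 m

Hyperfocal distance H = f²/(N·c) + f = 18²/(16 × 0.005) + 18 = 324/0.08 + 18 ≈ 4068.0 mm ≈ 4.07 m.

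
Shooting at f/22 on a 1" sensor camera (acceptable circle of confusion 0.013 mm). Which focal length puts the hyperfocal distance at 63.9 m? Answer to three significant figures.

From H = f²/(N·c) + f, with f ≪ H: f ≈ √(H·N·c) = √(63900 × 22 × 0.013) = √18275 ≈ 135.2 mm.
The +f correction barely moves this — solving exactly, f² + N·c·f − N·c·H = 0 ⇒ f = (−N·c + √((N·c)² + 4·N·c·H))/2 = (−0.286 + √73102)/2 ≈ 135.04 mm, so f ≈ 135 mm.

135 mm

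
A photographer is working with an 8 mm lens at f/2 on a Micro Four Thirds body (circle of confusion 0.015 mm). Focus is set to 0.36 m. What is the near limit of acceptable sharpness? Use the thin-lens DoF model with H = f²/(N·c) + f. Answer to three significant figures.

309 mm

Hyperfocal distance H = f²/(N·c) + f = 8²/(2 × 0.015) + 8 = 64/0.03 + 8 ≈ 2141.3 mm ≈ 2.141 m.
Near limit Dn = s·(H − f)/(H + s − 2f) = 360 × (2141.3 − 8) / (2141.3 + 360 − 2 × 8) = 360 × 2133.3 / 2485.3 ≈ 309.01 mm.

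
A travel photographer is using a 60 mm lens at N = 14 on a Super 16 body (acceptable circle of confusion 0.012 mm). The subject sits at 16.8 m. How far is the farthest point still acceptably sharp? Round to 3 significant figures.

76.8 m

Hyperfocal distance H = f²/(N·c) + f = 60²/(14 × 0.012) + 60 = 3600/0.168 + 60 ≈ 21488.6 mm ≈ 21.49 m.
Far limit Df = s·(H − f)/(H − s) = 16800 × (21488.6 − 60) / (21488.6 − 16800) = 16800 × 21428.6 / 4688.6 ≈ 76782 mm ≈ 76.8 m.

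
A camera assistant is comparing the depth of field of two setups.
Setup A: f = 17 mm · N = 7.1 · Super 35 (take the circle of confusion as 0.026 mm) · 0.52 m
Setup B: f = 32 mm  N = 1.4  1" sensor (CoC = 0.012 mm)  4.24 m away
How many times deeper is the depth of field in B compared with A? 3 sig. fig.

1.58

Setup A: H = 17²/(7.1×0.026) + 17 ≈ 1582.5 mm; DoF = Df − Dn = 766.16 − 393.55 ≈ 372.61 mm.
Setup B: H = 32²/(1.4×0.012) + 32 ≈ 60984.4 mm; DoF = Df − Dn = 4554.43 − 3966.18 ≈ 588.25 mm.
Ratio = 588.25 / 372.61 ≈ 1.58.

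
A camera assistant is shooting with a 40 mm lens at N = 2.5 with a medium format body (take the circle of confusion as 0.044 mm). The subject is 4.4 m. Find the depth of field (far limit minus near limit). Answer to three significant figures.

2.90 m

Hyperfocal distance H = f²/(N·c) + f = 40²/(2.5 × 0.044) + 40 = 1600/0.11 + 40 ≈ 14585.5 mm ≈ 14.59 m.
Near limit Dn = s·(H − f)/(H + s − 2f) = 4400 × (14585.5 − 40) / (14585.5 + 4400 − 2 × 40) = 4400 × 14545.5 / 18905.5 ≈ 3385.3 mm.
Far limit Df = s·(H − f)/(H − s) = 4400 × (14585.5 − 40) / (14585.5 − 4400) = 4400 × 14545.5 / 10185.5 ≈ 6283.5 mm.
Depth of field = Df − Dn = 6283.5 − 3385.3 ≈ 2898.2 mm ≈ 2.90 m.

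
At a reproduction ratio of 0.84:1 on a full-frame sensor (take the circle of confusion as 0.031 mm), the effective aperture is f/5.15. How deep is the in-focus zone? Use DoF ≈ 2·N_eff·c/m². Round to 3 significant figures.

0.453 mm

At magnification m, DoF ≈ 2·N_eff·c/m² = 2 × 5.15 × 0.031 / 0.84² = 0.3193 / 0.7056 ≈ 0.453 mm.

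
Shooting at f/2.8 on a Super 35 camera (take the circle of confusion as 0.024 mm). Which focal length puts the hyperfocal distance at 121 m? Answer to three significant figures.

From H = f²/(N·c) + f, with f ≪ H: f ≈ √(H·N·c) = √(121000 × 2.8 × 0.024) = √8131.2 ≈ 90.17 mm.
Exact: f² + N·c·f − N·c·H = 0 ⇒ f = (−N·c + √((N·c)² + 4·N·c·H))/2 = (−0.0672 + √32525)/2 ≈ 90.140 mm ≈ 90.1 mm.

90.1 mm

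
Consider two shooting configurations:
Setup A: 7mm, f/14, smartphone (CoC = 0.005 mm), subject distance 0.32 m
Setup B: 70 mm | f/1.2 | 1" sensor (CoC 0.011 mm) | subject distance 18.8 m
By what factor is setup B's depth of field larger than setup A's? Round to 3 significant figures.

5.32

Setup A: H = 7²/(14×0.005) + 7 ≈ 707.0 mm; DoF = Df − Dn = 578.81 − 221.13 ≈ 357.68 mm.
Setup B: H = 70²/(1.2×0.011) + 70 ≈ 371282.1 mm; DoF = Df − Dn = 19799.0 − 17897.0 ≈ 1902.0 mm.
Ratio = 1902.0 / 357.68 ≈ 5.32.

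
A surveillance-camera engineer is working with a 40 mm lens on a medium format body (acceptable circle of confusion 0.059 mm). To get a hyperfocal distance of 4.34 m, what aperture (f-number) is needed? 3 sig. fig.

Rearrange H = f²/(N·c) + f for N: N = f² / ((H − f)·c).
N = 40² / ((4340 − 40) × 0.059) = 1600 / 253.7 ≈ 6.31.

f/6.31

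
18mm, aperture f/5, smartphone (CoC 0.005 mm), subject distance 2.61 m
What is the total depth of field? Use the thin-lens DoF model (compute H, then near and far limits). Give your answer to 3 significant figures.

Hyperfocal distance H = f²/(N·c) + f = 18²/(5 × 0.005) + 18 = 324/0.025 + 18 ≈ 12978.0 mm ≈ 12.98 m.
Near limit Dn = s·(H − f)/(H + s − 2f) = 2610 × (12978.0 − 18) / (12978.0 + 2610 − 2 × 18) = 2610 × 12960.0 / 15552.0 ≈ 2175.0 mm.
Far limit Df = s·(H − f)/(H − s) = 2610 × (12978.0 − 18) / (12978.0 − 2610) = 2610 × 12960.0 / 10368.0 ≈ 3262.5 mm.
Depth of field = Df − Dn = 3262.5 − 2175.0 ≈ 1087.5 mm ≈ 1.09 m.

1.09 m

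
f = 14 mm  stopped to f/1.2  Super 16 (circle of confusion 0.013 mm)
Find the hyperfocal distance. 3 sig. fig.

12.6 m

Hyperfocal distance H = f²/(N·c) + f = 14²/(1.2 × 0.013) + 14 = 196/0.0156 + 14 ≈ 12578.1 mm ≈ 12.6 m.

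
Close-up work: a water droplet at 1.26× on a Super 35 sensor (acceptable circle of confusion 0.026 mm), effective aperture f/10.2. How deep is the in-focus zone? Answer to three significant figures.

At magnification m, DoF ≈ 2·N_eff·c/m² = 2 × 10.2 × 0.026 / 1.26² = 0.5304 / 1.588 ≈ 0.334 mm.

0.334 mm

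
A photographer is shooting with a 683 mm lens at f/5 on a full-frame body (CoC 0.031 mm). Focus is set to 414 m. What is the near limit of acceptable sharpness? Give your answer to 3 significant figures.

Hyperfocal distance H = f²/(N·c) + f = 683²/(5 × 0.031) + 683 = 466489/0.155 + 683 ≈ 3010289.5 mm ≈ 3010 m.
Near limit Dn = s·(H − f)/(H + s − 2f) = 414000 × (3010289.5 − 683) / (3010289.5 + 414000 − 2 × 683) = 414000 × 3009606.5 / 3422923.5 ≈ 364010 mm ≈ 364 m.

364 m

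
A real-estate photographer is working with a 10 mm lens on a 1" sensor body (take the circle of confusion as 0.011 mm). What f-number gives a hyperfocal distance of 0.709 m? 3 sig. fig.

Rearrange H = f²/(N·c) + f for N: N = f² / ((H − f)·c).
N = 10² / ((709 − 10) × 0.011) = 100 / 7.689 ≈ 13.

f/13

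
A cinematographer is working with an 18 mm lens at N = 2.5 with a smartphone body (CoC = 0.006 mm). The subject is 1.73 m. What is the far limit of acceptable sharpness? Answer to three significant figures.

Hyperfocal distance H = f²/(N·c) + f = 18²/(2.5 × 0.006) + 18 = 324/0.015 + 18 ≈ 21618.0 mm ≈ 21.62 m.
Far limit Df = s·(H − f)/(H − s) = 1730 × (21618.0 − 18) / (21618.0 − 1730) = 1730 × 21600.0 / 19888.0 ≈ 1878.9 mm ≈ 1.88 m.

1.88 m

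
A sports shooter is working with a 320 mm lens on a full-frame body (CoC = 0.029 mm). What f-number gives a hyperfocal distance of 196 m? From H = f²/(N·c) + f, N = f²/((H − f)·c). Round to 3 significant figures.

f/18

Rearrange H = f²/(N·c) + f for N: N = f² / ((H − f)·c).
N = 320² / ((196000 − 320) × 0.029) = 102400 / 5675 ≈ 18.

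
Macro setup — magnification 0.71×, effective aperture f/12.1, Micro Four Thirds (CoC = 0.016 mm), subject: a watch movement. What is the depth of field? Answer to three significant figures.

At magnification m, DoF ≈ 2·N_eff·c/m² = 2 × 12.1 × 0.016 / 0.71² = 0.3872 / 0.5041 ≈ 0.768 mm.

0.768 mm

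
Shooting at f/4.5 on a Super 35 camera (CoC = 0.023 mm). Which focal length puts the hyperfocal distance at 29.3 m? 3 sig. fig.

55.0 mm

From H = f²/(N·c) + f, with f ≪ H: f ≈ √(H·N·c) = √(29300 × 4.5 × 0.023) = √3032.5 ≈ 55.07 mm.
Exact: f² + N·c·f − N·c·H = 0 ⇒ f = (−N·c + √((N·c)² + 4·N·c·H))/2 = (−0.1035 + √12130)/2 ≈ 55.017 mm ≈ 55.0 mm.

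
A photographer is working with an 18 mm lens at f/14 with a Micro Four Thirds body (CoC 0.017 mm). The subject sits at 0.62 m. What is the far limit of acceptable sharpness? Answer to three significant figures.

Hyperfocal distance H = f²/(N·c) + f = 18²/(14 × 0.017) + 18 = 324/0.238 + 18 ≈ 1379.3 mm ≈ 1.379 m.
Far limit Df = s·(H − f)/(H − s) = 620 × (1379.3 − 18) / (1379.3 − 620) = 620 × 1361.3 / 759.3 ≈ 1111.5 mm ≈ 1.11 m.

1.11 m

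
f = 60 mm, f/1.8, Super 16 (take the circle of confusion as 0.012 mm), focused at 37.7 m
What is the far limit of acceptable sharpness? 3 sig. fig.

Hyperfocal distance H = f²/(N·c) + f = 60²/(1.8 × 0.012) + 60 = 3600/0.0216 + 60 ≈ 166726.7 mm ≈ 166.7 m.
Far limit Df = s·(H − f)/(H − s) = 37700 × (166726.7 − 60) / (166726.7 − 37700) = 37700 × 166666.7 / 129026.7 ≈ 48698 mm ≈ 48.7 m.

48.7 m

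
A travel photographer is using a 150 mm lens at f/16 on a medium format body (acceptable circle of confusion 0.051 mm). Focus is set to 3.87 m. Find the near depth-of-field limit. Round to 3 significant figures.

Hyperfocal distance H = f²/(N·c) + f = 150²/(16 × 0.051) + 150 = 22500/0.816 + 150 ≈ 27723.5 mm ≈ 27.72 m.
Near limit Dn = s·(H − f)/(H + s − 2f) = 3870 × (27723.5 − 150) / (27723.5 + 3870 − 2 × 150) = 3870 × 27573.5 / 31293.5 ≈ 3410.0 mm ≈ 3.41 m.

3.41 m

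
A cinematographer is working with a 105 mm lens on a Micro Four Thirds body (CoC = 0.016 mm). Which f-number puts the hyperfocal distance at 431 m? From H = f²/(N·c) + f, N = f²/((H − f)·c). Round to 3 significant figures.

Rearrange H = f²/(N·c) + f for N: N = f² / ((H − f)·c).
N = 105² / ((431000 − 105) × 0.016) = 11025 / 6894 ≈ 1.60.

f/1.60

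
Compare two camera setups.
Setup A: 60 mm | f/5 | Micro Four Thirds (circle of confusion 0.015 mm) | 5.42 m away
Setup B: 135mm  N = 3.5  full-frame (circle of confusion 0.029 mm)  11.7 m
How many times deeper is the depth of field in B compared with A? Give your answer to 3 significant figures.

Setup A: H = 60²/(5×0.015) + 60 ≈ 48060.0 mm; DoF = Df − Dn = 6101.3 − 4875.6 ≈ 1225.7 mm.
Setup B: H = 135²/(3.5×0.029) + 135 ≈ 179691.7 mm; DoF = Df − Dn = 12505.5 − 10992.0 ≈ 1513.5 mm.
Ratio = 1513.5 / 1225.7 ≈ 1.23.

1.23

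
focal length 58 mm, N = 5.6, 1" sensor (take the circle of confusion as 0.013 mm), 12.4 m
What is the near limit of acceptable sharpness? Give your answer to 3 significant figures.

9.79 m

Hyperfocal distance H = f²/(N·c) + f = 58²/(5.6 × 0.013) + 58 = 3364/0.0728 + 58 ≈ 46266.8 mm ≈ 46.27 m.
Near limit Dn = s·(H − f)/(H + s − 2f) = 12400 × (46266.8 − 58) / (46266.8 + 12400 − 2 × 58) = 12400 × 46208.8 / 58550.8 ≈ 9786.2 mm ≈ 9.79 m.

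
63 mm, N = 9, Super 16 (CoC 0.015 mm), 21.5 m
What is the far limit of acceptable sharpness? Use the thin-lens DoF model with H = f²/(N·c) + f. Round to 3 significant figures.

79.4 m

Hyperfocal distance H = f²/(N·c) + f = 63²/(9 × 0.015) + 63 = 3969/0.135 + 63 ≈ 29463.0 mm ≈ 29.46 m.
Far limit Df = s·(H − f)/(H − s) = 21500 × (29463.0 − 63) / (29463.0 − 21500) = 21500 × 29400.0 / 7963.0 ≈ 79380 mm ≈ 79.4 m.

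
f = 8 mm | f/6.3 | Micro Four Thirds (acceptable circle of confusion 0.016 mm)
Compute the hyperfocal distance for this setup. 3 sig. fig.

0.643 m

Hyperfocal distance H = f²/(N·c) + f = 8²/(6.3 × 0.016) + 8 = 64/0.1008 + 8 ≈ 642.9 mm ≈ 0.643 m.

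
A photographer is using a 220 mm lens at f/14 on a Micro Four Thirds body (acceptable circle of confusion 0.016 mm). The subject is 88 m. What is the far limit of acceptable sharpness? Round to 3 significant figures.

148 m

Hyperfocal distance H = f²/(N·c) + f = 220²/(14 × 0.016) + 220 = 48400/0.224 + 220 ≈ 216291.4 mm ≈ 216.3 m.
Far limit Df = s·(H − f)/(H − s) = 88000 × (216291.4 − 220) / (216291.4 − 88000) = 88000 × 216071.4 / 128291.4 ≈ 148212 mm ≈ 148 m.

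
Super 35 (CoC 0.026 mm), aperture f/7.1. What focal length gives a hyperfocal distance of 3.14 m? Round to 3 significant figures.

From H = f²/(N·c) + f, with f ≪ H: f ≈ √(H·N·c) = √(3140 × 7.1 × 0.026) = √579.64 ≈ 24.08 mm.
Exact: f² + N·c·f − N·c·H = 0 ⇒ f = (−N·c + √((N·c)² + 4·N·c·H))/2 = (−0.1846 + √2318.6)/2 ≈ 23.984 mm ≈ 24.0 mm.

24.0 mm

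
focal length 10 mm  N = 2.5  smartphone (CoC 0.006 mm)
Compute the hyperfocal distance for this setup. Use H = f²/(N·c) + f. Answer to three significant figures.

6.68 m

Hyperfocal distance H = f²/(N·c) + f = 10²/(2.5 × 0.006) + 10 = 100/0.015 + 10 ≈ 6676.7 mm ≈ 6.68 m.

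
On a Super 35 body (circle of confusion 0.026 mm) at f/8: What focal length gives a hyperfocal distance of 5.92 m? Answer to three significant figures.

35.0 mm

From H = f²/(N·c) + f, with f ≪ H: f ≈ √(H·N·c) = √(5920 × 8 × 0.026) = √1231.4 ≈ 35.09 mm.
Exact: f² + N·c·f − N·c·H = 0 ⇒ f = (−N·c + √((N·c)² + 4·N·c·H))/2 = (−0.208 + √4925.5)/2 ≈ 34.987 mm ≈ 35.0 mm.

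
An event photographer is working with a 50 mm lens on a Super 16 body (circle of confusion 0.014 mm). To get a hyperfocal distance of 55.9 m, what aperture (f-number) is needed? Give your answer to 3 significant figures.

f/3.20

Rearrange H = f²/(N·c) + f for N: N = f² / ((H − f)·c).
N = 50² / ((55900 − 50) × 0.014) = 2500 / 781.9 ≈ 3.20.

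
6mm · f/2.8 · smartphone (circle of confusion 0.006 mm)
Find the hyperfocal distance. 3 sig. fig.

2.15 m

Hyperfocal distance H = f²/(N·c) + f = 6²/(2.8 × 0.006) + 6 = 36/0.0168 + 6 ≈ 2148.9 mm ≈ 2.15 m.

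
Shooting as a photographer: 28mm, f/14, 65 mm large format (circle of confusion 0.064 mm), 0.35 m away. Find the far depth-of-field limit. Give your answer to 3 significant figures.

Hyperfocal distance H = f²/(N·c) + f = 28²/(14 × 0.064) + 28 = 784/0.896 + 28 ≈ 903.0 mm ≈ 0.903 m.
Far limit Df = s·(H − f)/(H − s) = 350 × (903.0 − 28) / (903.0 − 350) = 350 × 875.0 / 553.0 ≈ 553.80 mm ≈ 0.554 m.

0.554 m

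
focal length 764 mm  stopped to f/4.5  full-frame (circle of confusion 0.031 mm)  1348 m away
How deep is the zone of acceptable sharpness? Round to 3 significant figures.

968 m

Hyperfocal distance H = f²/(N·c) + f = 764²/(4.5 × 0.031) + 764 = 583696/0.1395 + 764 ≈ 4184964.7 mm ≈ 4185 m.
Near limit Dn = s·(H − f)/(H + s − 2f) = 1348000 × (4184964.7 − 764) / (4184964.7 + 1348000 − 2 × 764) = 1348000 × 4184200.7 / 5531436.7 ≈ 1019681 mm.
Far limit Df = s·(H − f)/(H − s) = 1348000 × (4184964.7 − 764) / (4184964.7 − 1348000) = 1348000 × 4184200.7 / 2836964.7 ≈ 1988147 mm.
Depth of field = Df − Dn = 1988147 − 1019681 ≈ 968466 mm ≈ 968 m.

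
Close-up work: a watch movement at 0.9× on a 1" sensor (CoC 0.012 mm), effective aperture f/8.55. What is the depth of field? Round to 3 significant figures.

0.253 mm

At magnification m, DoF ≈ 2·N_eff·c/m² = 2 × 8.55 × 0.012 / 0.9² = 0.2052 / 0.81 ≈ 0.253 mm.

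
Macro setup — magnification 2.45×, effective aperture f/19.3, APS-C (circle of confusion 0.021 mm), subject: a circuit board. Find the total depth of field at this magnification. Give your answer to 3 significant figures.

At magnification m, DoF ≈ 2·N_eff·c/m² = 2 × 19.3 × 0.021 / 2.45² = 0.8106 / 6.003 ≈ 0.135 mm.

0.135 mm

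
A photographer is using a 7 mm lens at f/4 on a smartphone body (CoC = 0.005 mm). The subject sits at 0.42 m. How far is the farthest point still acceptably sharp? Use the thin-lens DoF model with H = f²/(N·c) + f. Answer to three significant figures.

Hyperfocal distance H = f²/(N·c) + f = 7²/(4 × 0.005) + 7 = 49/0.02 + 7 ≈ 2457.0 mm ≈ 2.457 m.
Far limit Df = s·(H − f)/(H − s) = 420 × (2457.0 − 7) / (2457.0 − 420) = 420 × 2450.0 / 2037.0 ≈ 505.15 mm ≈ 0.505 m.

0.505 m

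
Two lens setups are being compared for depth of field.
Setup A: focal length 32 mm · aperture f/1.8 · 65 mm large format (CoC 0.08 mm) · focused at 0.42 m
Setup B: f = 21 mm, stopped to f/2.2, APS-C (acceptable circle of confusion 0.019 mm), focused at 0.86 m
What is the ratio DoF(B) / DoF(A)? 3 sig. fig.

2.99

Setup A: H = 32²/(1.8×0.08) + 32 ≈ 7143.1 mm; DoF = Df − Dn = 444.239 − 398.269 ≈ 45.970 mm.
Setup B: H = 21²/(2.2×0.019) + 21 ≈ 10571.2 mm; DoF = Df − Dn = 934.30 − 796.65 ≈ 137.65 mm.
Ratio = 137.65 / 45.970 ≈ 2.99.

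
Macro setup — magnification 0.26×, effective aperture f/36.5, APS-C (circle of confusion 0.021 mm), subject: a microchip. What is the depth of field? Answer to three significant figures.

At magnification m, DoF ≈ 2·N_eff·c/m² = 2 × 36.5 × 0.021 / 0.26² = 1.533 / 0.0676 ≈ 22.7 mm.

22.7 mm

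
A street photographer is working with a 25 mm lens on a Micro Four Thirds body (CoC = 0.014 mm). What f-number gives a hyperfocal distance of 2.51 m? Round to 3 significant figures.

Rearrange H = f²/(N·c) + f for N: N = f² / ((H − f)·c).
N = 25² / ((2510 − 25) × 0.014) = 625 / 34.79 ≈ 18.

f/18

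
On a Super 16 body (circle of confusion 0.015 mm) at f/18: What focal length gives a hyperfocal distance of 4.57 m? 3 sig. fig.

From H = f²/(N·c) + f, with f ≪ H: f ≈ √(H·N·c) = √(4570 × 18 × 0.015) = √1233.9 ≈ 35.13 mm.
Exact: f² + N·c·f − N·c·H = 0 ⇒ f = (−N·c + √((N·c)² + 4·N·c·H))/2 = (−0.27 + √4935.7)/2 ≈ 34.992 mm ≈ 35.0 mm.

35.0 mm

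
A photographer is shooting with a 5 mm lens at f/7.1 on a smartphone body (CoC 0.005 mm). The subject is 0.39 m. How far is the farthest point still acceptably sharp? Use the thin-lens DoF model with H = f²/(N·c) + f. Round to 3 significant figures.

Hyperfocal distance H = f²/(N·c) + f = 5²/(7.1 × 0.005) + 5 = 25/0.0355 + 5 ≈ 709.2 mm ≈ 0.709 m.
Far limit Df = s·(H − f)/(H − s) = 390 × (709.2 − 5) / (709.2 − 390) = 390 × 704.2 / 319.2 ≈ 860.36 mm ≈ 0.860 m.

0.860 m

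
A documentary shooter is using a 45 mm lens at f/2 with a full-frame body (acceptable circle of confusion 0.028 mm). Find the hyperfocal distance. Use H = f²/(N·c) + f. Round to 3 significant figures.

Hyperfocal distance H = f²/(N·c) + f = 45²/(2 × 0.028) + 45 = 2025/0.056 + 45 ≈ 36205.7 mm ≈ 36.2 m.

36.2 m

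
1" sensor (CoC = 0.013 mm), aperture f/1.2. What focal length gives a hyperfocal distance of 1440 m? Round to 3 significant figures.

From H = f²/(N·c) + f, with f ≪ H: f ≈ √(H·N·c) = √(1440000 × 1.2 × 0.013) = √22464 ≈ 149.9 mm.
The +f correction barely moves this — solving exactly, f² + N·c·f − N·c·H = 0 ⇒ f = (−N·c + √((N·c)² + 4·N·c·H))/2 = (−0.0156 + √89856)/2 ≈ 149.87 mm, so f ≈ 150 mm.

150 mm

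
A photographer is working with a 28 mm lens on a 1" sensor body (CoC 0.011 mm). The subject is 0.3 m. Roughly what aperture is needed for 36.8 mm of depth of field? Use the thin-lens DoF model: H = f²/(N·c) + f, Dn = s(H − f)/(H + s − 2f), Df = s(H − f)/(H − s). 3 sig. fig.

Write h = H − f = f²/(N·c). The thin-lens limits are Dn = s·h/(h + (s−f)) and Df = s·h/(h − (s−f)), so DoF = Df − Dn = 2·s·(s−f)·h / (h² − (s−f)²).
That is a quadratic in h: DoF·h² − 2·s·(s−f)·h − DoF·(s−f)² = 0 ⇒ h = (s−f)·(s + √(s² + DoF²)) / DoF = 272 × (300 + √(300² + 36.8²)) / 36.8 = 272 × (300 + 302.249) / 36.8 ≈ 4451.4 mm.
Then N = f²/(c·h) = 28² / (0.011 × 4451.4) = 784 / 48.965 ≈ 16.

f/16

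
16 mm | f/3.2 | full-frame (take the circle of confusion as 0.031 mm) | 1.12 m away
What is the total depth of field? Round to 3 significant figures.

1.17 m

Hyperfocal distance H = f²/(N·c) + f = 16²/(3.2 × 0.031) + 16 = 256/0.0992 + 16 ≈ 2596.6 mm ≈ 2.597 m.
Near limit Dn = s·(H − f)/(H + s − 2f) = 1120 × (2596.6 − 16) / (2596.6 + 1120 − 2 × 16) = 1120 × 2580.6 / 3684.6 ≈ 784.4 mm.
Far limit Df = s·(H − f)/(H − s) = 1120 × (2596.6 − 16) / (2596.6 − 1120) = 1120 × 2580.6 / 1476.6 ≈ 1957.4 mm.
Depth of field = Df − Dn = 1957.4 − 784.4 ≈ 1173.0 mm ≈ 1.17 m.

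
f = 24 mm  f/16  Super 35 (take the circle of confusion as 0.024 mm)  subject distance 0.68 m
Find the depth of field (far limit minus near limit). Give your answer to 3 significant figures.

0.735 m

Hyperfocal distance H = f²/(N·c) + f = 24²/(16 × 0.024) + 24 = 576/0.384 + 24 ≈ 1524.0 mm ≈ 1.524 m.
Near limit Dn = s·(H − f)/(H + s − 2f) = 680 × (1524.0 − 24) / (1524.0 + 680 − 2 × 24) = 680 × 1500.0 / 2156.0 ≈ 473.10 mm.
Far limit Df = s·(H − f)/(H − s) = 680 × (1524.0 − 24) / (1524.0 − 680) = 680 × 1500.0 / 844.0 ≈ 1208.53 mm.
Depth of field = Df − Dn = 1208.53 − 473.10 ≈ 735.43 mm ≈ 0.735 m.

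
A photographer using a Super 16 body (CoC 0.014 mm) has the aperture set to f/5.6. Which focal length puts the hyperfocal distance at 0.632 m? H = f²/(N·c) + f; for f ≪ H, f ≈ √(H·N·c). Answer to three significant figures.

From H = f²/(N·c) + f, with f ≪ H: f ≈ √(H·N·c) = √(632 × 5.6 × 0.014) = √49.549 ≈ 7.039 mm.
Exact: f² + N·c·f − N·c·H = 0 ⇒ f = (−N·c + √((N·c)² + 4·N·c·H))/2 = (−0.0784 + √198.20)/2 ≈ 7.0000 mm ≈ 7.00 mm.

7.00 mm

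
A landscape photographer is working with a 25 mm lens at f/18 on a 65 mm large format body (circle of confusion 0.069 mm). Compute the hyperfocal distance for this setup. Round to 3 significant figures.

Hyperfocal distance H = f²/(N·c) + f = 25²/(18 × 0.069) + 25 = 625/1.242 + 25 ≈ 528.2 mm ≈ 0.528 m.

0.528 m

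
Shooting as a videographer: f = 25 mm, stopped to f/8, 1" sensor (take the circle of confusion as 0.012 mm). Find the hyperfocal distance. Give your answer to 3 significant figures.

6.54 m

Hyperfocal distance H = f²/(N·c) + f = 25²/(8 × 0.012) + 25 = 625/0.096 + 25 ≈ 6535.4 mm ≈ 6.54 m.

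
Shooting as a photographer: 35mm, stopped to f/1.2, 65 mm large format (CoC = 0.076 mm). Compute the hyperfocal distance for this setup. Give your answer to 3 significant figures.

13.5 m

Hyperfocal distance H = f²/(N·c) + f = 35²/(1.2 × 0.076) + 35 = 1225/0.0912 + 35 ≈ 13467.0 mm ≈ 13.5 m.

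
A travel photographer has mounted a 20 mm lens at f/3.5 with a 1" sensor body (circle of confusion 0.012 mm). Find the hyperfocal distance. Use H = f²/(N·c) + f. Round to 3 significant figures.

Hyperfocal distance H = f²/(N·c) + f = 20²/(3.5 × 0.012) + 20 = 400/0.042 + 20 ≈ 9543.8 mm ≈ 9.54 m.

9.54 m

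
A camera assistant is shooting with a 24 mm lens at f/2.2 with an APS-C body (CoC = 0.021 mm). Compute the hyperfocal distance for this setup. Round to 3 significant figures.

12.5 m

Hyperfocal distance H = f²/(N·c) + f = 24²/(2.2 × 0.021) + 24 = 576/0.0462 + 24 ≈ 12491.5 mm ≈ 12.5 m.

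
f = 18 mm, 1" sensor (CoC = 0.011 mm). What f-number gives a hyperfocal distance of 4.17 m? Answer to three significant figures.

Rearrange H = f²/(N·c) + f for N: N = f² / ((H − f)·c).
N = 18² / ((4170 − 18) × 0.011) = 324 / 45.67 ≈ 7.09.

f/7.09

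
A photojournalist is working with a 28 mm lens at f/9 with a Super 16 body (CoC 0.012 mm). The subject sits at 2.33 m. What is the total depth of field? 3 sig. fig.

1.64 m

Hyperfocal distance H = f²/(N·c) + f = 28²/(9 × 0.012) + 28 = 784/0.108 + 28 ≈ 7287.3 mm ≈ 7.287 m.
Near limit Dn = s·(H − f)/(H + s − 2f) = 2330 × (7287.3 − 28) / (7287.3 + 2330 − 2 × 28) = 2330 × 7259.3 / 9561.3 ≈ 1769.0 mm.
Far limit Df = s·(H − f)/(H − s) = 2330 × (7287.3 − 28) / (7287.3 − 2330) = 2330 × 7259.3 / 4957.3 ≈ 3412.0 mm.
Depth of field = Df − Dn = 3412.0 − 1769.0 ≈ 1643.0 mm ≈ 1.64 m.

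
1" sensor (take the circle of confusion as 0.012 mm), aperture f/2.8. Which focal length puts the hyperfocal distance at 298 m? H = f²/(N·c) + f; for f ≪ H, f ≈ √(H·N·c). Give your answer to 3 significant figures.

100 mm

From H = f²/(N·c) + f, with f ≪ H: f ≈ √(H·N·c) = √(298000 × 2.8 × 0.012) = √10013 ≈ 100.1 mm.
The +f correction barely moves this — solving exactly, f² + N·c·f − N·c·H = 0 ⇒ f = (−N·c + √((N·c)² + 4·N·c·H))/2 = (−0.0336 + √40051)/2 ≈ 100.05 mm, so f ≈ 100 mm.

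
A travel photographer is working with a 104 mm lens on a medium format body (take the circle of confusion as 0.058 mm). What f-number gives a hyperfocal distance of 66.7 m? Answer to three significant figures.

Rearrange H = f²/(N·c) + f for N: N = f² / ((H − f)·c).
N = 104² / ((66700 − 104) × 0.058) = 10816 / 3863 ≈ 2.80.

f/2.80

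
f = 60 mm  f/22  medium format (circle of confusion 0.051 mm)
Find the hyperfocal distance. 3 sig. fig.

3.27 m

Hyperfocal distance H = f²/(N·c) + f = 60²/(22 × 0.051) + 60 = 3600/1.122 + 60 ≈ 3268.6 mm ≈ 3.27 m.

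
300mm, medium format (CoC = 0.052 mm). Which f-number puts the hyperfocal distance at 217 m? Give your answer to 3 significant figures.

Rearrange H = f²/(N·c) + f for N: N = f² / ((H − f)·c).
N = 300² / ((217000 − 300) × 0.052) = 90000 / 11268 ≈ 7.99.

f/7.99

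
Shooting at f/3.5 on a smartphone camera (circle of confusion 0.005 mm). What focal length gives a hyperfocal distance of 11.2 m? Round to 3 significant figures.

14.0 mm

From H = f²/(N·c) + f, with f ≪ H: f ≈ √(H·N·c) = √(11200 × 3.5 × 0.005) = √196.00 ≈ 14.00 mm.
The +f correction barely moves this — solving exactly, f² + N·c·f − N·c·H = 0 ⇒ f = (−N·c + √((N·c)² + 4·N·c·H))/2 = (−0.0175 + √784.00)/2 ≈ 13.991 mm, so f ≈ 14.0 mm.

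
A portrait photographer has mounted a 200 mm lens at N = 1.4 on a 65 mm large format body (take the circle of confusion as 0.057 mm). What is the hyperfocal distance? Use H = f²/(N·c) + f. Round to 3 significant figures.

Hyperfocal distance H = f²/(N·c) + f = 200²/(1.4 × 0.057) + 200 = 40000/0.0798 + 200 ≈ 501453.1 mm ≈ 501 m.

501 m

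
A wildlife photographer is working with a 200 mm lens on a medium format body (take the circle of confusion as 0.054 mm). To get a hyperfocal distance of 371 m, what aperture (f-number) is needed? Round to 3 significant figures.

Rearrange H = f²/(N·c) + f for N: N = f² / ((H − f)·c).
N = 200² / ((371000 − 200) × 0.054) = 40000 / 20023 ≈ 2.00.

f/2.00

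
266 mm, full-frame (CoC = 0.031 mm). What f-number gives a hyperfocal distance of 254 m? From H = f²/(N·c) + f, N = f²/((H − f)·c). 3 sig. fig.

f/9

Rearrange H = f²/(N·c) + f for N: N = f² / ((H − f)·c).
N = 266² / ((254000 − 266) × 0.031) = 70756 / 7866 ≈ 9.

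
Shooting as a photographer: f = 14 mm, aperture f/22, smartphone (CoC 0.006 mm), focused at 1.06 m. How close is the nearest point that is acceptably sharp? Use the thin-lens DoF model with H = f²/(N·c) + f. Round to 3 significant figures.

0.622 m

Hyperfocal distance H = f²/(N·c) + f = 14²/(22 × 0.006) + 14 = 196/0.132 + 14 ≈ 1498.8 mm ≈ 1.499 m.
Near limit Dn = s·(H − f)/(H + s − 2f) = 1060 × (1498.8 − 14) / (1498.8 + 1060 − 2 × 14) = 1060 × 1484.8 / 2530.8 ≈ 621.90 mm ≈ 0.622 m.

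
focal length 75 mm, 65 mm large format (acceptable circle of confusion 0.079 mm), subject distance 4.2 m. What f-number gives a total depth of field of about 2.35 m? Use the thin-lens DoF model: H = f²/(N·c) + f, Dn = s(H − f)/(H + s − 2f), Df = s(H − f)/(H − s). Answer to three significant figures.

f/4.50

Write h = H − f = f²/(N·c). The thin-lens limits are Dn = s·h/(h + (s−f)) and Df = s·h/(h − (s−f)), so DoF = Df − Dn = 2·s·(s−f)·h / (h² − (s−f)²).
That is a quadratic in h: DoF·h² − 2·s·(s−f)·h − DoF·(s−f)² = 0 ⇒ h = (s−f)·(s + √(s² + DoF²)) / DoF = 4125 × (4200 + √(4200² + 2350²)) / 2350 = 4125 × (4200 + 4812.74) / 2350 ≈ 15820 mm.
Then N = f²/(c·h) = 75² / (0.079 × 15820) = 5625 / 1249.8 ≈ 4.50.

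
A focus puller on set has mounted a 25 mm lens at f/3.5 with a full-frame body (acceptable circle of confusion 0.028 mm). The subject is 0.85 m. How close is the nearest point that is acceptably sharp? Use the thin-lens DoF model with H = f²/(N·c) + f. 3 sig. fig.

Hyperfocal distance H = f²/(N·c) + f = 25²/(3.5 × 0.028) + 25 = 625/0.098 + 25 ≈ 6402.6 mm ≈ 6.403 m.
Near limit Dn = s·(H − f)/(H + s − 2f) = 850 × (6402.6 − 25) / (6402.6 + 850 − 2 × 25) = 850 × 6377.6 / 7202.6 ≈ 752.64 mm ≈ 0.753 m.

0.753 m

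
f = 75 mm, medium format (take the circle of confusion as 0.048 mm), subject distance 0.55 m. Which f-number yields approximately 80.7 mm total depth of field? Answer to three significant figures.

Write h = H − f = f²/(N·c). The thin-lens limits are Dn = s·h/(h + (s−f)) and Df = s·h/(h − (s−f)), so DoF = Df − Dn = 2·s·(s−f)·h / (h² − (s−f)²).
That is a quadratic in h: DoF·h² − 2·s·(s−f)·h − DoF·(s−f)² = 0 ⇒ h = (s−f)·(s + √(s² + DoF²)) / DoF = 475 × (550 + √(550² + 80.7²)) / 80.7 = 475 × (550 + 555.889) / 80.7 ≈ 6509.3 mm.
Then N = f²/(c·h) = 75² / (0.048 × 6509.3) = 5625 / 312.44 ≈ 18.

f/18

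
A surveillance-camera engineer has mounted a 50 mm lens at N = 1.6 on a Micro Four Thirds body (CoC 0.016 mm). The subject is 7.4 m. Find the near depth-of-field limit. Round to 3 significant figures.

Hyperfocal distance H = f²/(N·c) + f = 50²/(1.6 × 0.016) + 50 = 2500/0.0256 + 50 ≈ 97706.2 mm ≈ 97.71 m.
Near limit Dn = s·(H − f)/(H + s − 2f) = 7400 × (97706.2 − 50) / (97706.2 + 7400 − 2 × 50) = 7400 × 97656.2 / 105006.2 ≈ 6882.0 mm ≈ 6.88 m.

6.88 m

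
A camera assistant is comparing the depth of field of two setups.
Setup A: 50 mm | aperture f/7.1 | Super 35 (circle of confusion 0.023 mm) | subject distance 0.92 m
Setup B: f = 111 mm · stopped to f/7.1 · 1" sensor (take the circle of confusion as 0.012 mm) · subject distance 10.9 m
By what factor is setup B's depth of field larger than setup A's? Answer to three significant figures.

Setup A: H = 50²/(7.1×0.023) + 50 ≈ 15359.2 mm; DoF = Df − Dn = 975.43 − 870.53 ≈ 104.90 mm.
Setup B: H = 111²/(7.1×0.012) + 111 ≈ 144723.7 mm; DoF = Df − Dn = 11778.8 − 10143.3 ≈ 1635.5 mm.
Ratio = 1635.5 / 104.90 ≈ 15.6.

15.6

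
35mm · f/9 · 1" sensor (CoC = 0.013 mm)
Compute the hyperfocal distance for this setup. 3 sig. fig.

10.5 m

Hyperfocal distance H = f²/(N·c) + f = 35²/(9 × 0.013) + 35 = 1225/0.117 + 35 ≈ 10505.1 mm ≈ 10.5 m.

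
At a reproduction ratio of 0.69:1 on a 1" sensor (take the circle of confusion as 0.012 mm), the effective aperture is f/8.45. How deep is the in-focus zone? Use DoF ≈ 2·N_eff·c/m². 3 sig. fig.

At magnification m, DoF ≈ 2·N_eff·c/m² = 2 × 8.45 × 0.012 / 0.69² = 0.2028 / 0.4761 ≈ 0.426 mm.

0.426 mm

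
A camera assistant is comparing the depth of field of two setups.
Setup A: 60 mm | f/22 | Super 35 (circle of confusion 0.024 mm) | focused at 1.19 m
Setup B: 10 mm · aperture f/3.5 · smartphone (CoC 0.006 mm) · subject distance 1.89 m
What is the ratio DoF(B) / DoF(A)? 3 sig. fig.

Setup A: H = 60²/(22×0.024) + 60 ≈ 6878.2 mm; DoF = Df − Dn = 1426.40 − 1020.82 ≈ 405.58 mm.
Setup B: H = 10²/(3.5×0.006) + 10 ≈ 4771.9 mm; DoF = Df − Dn = 3122.9 − 1355.0 ≈ 1767.9 mm.
Ratio = 1767.9 / 405.58 ≈ 4.36.

4.36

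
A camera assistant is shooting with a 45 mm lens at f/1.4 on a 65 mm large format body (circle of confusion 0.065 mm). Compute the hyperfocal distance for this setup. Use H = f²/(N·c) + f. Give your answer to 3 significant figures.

Hyperfocal distance H = f²/(N·c) + f = 45²/(1.4 × 0.065) + 45 = 2025/0.091 + 45 ≈ 22297.7 mm ≈ 22.3 m.

22.3 m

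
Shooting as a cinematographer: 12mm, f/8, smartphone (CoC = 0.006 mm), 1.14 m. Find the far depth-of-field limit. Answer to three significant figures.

Hyperfocal distance H = f²/(N·c) + f = 12²/(8 × 0.006) + 12 = 144/0.048 + 12 ≈ 3012.0 mm ≈ 3.012 m.
Far limit Df = s·(H − f)/(H − s) = 1140 × (3012.0 − 12) / (3012.0 − 1140) = 1140 × 3000.0 / 1872.0 ≈ 1826.9 mm ≈ 1.83 m.

1.83 m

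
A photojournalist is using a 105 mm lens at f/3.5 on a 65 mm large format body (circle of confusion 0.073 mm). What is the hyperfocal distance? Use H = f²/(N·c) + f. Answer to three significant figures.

Hyperfocal distance H = f²/(N·c) + f = 105²/(3.5 × 0.073) + 105 = 11025/0.2555 + 105 ≈ 43255.7 mm ≈ 43.3 m.

43.3 m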